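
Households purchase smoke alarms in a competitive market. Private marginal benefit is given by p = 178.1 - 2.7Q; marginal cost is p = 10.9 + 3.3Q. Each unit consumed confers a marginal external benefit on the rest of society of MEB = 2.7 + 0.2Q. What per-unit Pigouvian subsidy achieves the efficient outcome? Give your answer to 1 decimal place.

Social marginal benefit = demand + MEB = 180.8 - 2.5Q.
Set SMB = MC: 180.8 - 2.5Q = 10.9 + 3.3Q → Q* = 29.2931.
The Pigouvian subsidy equals MEB at Q*: 2.7 + 0.2×29.2931 = 8.5586.

subsidy = 8.6 per unit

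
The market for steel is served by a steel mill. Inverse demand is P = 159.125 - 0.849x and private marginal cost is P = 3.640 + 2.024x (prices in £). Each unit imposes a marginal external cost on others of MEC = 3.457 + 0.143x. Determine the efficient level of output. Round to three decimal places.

x* = 50.407

Social marginal cost = private MC + MEC = 7.097 + 2.167x.
Set SMC = demand: 7.097 + 2.167x = 159.125 - 0.849x → x* = 50.4072.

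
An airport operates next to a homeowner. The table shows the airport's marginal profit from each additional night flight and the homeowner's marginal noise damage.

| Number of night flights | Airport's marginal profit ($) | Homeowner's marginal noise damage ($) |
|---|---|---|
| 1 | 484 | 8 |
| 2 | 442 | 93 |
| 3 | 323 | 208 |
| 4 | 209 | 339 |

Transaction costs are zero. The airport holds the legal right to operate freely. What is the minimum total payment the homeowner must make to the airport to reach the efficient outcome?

$209

Left alone the airport would choose level 4 (marginal profit stays positive).
Efficient level: k* = 3 (marginal profit ≥ marginal noise damage through 3).
The homeowner must at least cover the airport's forgone profit from cutting 4→3: 209 = 209.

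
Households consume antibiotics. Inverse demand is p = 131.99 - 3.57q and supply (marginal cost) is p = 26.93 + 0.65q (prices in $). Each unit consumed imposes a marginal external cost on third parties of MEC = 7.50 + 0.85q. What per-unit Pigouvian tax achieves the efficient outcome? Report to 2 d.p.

tax = $23.86 per unit

Social marginal benefit = demand − MEC = 124.49 - 4.42q.
Set SMB = MC: 124.49 - 4.42q = 26.93 + 0.65q → q* = 19.2426.
The Pigouvian tax equals MEC at q*: 7.50 + 0.85×19.2426 = 23.8562.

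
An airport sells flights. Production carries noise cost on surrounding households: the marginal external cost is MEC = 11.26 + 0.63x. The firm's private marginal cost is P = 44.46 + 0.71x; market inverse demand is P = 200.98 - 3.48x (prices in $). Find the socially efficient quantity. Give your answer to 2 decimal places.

Social marginal cost = private MC + MEC = 55.72 + 1.34x.
Set SMC = demand: 55.72 + 1.34x = 200.98 - 3.48x → x* = 30.1369.

x* = 30.14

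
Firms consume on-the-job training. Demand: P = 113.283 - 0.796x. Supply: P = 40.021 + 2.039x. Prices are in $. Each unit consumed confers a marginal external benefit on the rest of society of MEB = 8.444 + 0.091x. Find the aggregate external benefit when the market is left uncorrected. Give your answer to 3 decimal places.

$248.595

Market equilibrium (private): 40.021 + 2.039x = 113.283 - 0.796x → x_m = 25.8420.
Total external benefit = ∫₀^{x_m} (8.444 + 0.091x) dx = 8.444×25.8420 + ½×0.091×25.8420² = 248.5952.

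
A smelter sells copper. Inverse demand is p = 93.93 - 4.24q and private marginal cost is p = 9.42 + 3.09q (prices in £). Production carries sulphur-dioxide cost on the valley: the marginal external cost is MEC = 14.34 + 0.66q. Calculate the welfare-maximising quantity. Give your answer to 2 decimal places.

q* = 8.78

Social marginal cost = private MC + MEC = 23.76 + 3.75q.
Set SMC = demand: 23.76 + 3.75q = 93.93 - 4.24q → q* = 8.7822.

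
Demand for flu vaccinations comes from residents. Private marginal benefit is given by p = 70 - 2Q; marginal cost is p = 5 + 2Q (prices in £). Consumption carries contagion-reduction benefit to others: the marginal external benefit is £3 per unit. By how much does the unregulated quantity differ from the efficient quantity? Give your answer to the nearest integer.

1 units

Market equilibrium (private): 5 + 2Q = 70 - 2Q → Q_m = 16.2500.
Social marginal benefit = demand + MEB = 73 - 2Q.
Set SMB = MC: 73 - 2Q = 5 + 2Q → Q* = 17.0000.
Gap = |16.2500 − 17.0000| = 0.7500.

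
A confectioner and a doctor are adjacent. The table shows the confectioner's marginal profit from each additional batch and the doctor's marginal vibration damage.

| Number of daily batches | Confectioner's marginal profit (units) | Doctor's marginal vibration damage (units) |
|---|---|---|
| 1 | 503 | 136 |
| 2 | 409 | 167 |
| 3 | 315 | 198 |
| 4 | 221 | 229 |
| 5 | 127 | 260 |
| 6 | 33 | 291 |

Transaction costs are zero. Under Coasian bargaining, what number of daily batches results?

Bargaining reaches the level where marginal profit last exceeds marginal vibration damage.
That holds through level 3 (315 ≥ 198) but not at 4 (221 < 229).

3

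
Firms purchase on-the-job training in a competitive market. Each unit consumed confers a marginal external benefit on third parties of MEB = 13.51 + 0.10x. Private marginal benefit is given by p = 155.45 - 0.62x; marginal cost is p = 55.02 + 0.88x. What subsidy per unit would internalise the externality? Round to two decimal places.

subsidy = 21.65 per unit

Social marginal benefit = demand + MEB = 168.96 - 0.52x.
Set SMB = MC: 168.96 - 0.52x = 55.02 + 0.88x → x* = 81.3857.
The Pigouvian subsidy equals MEB at x*: 13.51 + 0.10×81.3857 = 21.6486.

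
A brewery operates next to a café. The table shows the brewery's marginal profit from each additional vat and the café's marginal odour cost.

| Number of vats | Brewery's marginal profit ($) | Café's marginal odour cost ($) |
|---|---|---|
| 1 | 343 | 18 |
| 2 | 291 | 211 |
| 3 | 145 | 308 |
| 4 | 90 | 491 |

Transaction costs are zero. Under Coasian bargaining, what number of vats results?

Bargaining reaches the level where marginal profit last exceeds marginal odour cost.
That holds through level 2 (291 ≥ 211) but not at 3 (145 < 308).

2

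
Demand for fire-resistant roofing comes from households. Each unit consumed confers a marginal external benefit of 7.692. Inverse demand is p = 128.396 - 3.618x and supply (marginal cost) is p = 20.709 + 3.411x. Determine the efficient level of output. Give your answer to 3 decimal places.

x* = 16.415

Social marginal benefit = demand + MEB = 136.088 - 3.618x.
Set SMB = MC: 136.088 - 3.618x = 20.709 + 3.411x → x* = 16.4147.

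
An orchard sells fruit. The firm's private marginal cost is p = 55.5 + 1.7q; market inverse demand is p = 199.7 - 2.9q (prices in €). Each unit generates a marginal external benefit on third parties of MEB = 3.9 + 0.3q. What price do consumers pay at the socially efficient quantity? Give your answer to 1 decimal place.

Social marginal cost = private MC − MEB = 51.6 + 1.4q.
Set SMC = demand: 51.6 + 1.4q = 199.7 - 2.9q → q* = 34.4419.
Consumer price on the demand curve at q*: 199.7 − 2.9×34.4419 = 99.8185.

P = €99.8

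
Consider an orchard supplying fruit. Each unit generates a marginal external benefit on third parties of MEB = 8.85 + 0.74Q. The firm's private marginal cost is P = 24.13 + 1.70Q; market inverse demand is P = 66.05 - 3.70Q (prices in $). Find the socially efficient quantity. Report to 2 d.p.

Q* = 10.89

Social marginal cost = private MC − MEB = 15.28 + 0.96Q.
Set SMC = demand: 15.28 + 0.96Q = 66.05 - 3.70Q → Q* = 10.8948.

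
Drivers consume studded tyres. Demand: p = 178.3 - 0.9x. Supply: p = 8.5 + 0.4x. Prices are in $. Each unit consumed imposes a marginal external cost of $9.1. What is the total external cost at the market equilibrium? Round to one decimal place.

$1188.6

Market equilibrium (private): 8.5 + 0.4x = 178.3 - 0.9x → x_m = 130.6154.
Total external cost = MEC × x_m = 9.1 × 130.6154 = 1188.6001.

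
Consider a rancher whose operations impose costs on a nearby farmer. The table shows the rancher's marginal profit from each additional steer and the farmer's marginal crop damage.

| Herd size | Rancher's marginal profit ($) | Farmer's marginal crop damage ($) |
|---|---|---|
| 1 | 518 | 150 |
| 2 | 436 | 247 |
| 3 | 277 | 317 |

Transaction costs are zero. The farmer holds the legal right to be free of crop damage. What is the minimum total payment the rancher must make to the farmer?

Efficient level: marginal profit ≥ marginal crop damage through level 2, so k* = 2.
With the farmer holding the right, the rancher must at least compensate total damage at k*: 150 + 247 = 397.

$397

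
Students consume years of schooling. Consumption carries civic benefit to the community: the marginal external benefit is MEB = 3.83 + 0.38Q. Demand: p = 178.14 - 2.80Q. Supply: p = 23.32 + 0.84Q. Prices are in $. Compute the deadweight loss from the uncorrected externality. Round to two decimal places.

Market equilibrium (private): 23.32 + 0.84Q = 178.14 - 2.80Q → Q_m = 42.5330.
Social marginal benefit = demand + MEB = 181.97 - 2.42Q.
Set SMB = MC: 181.97 - 2.42Q = 23.32 + 0.84Q → Q* = 48.6656.
The welfare-loss triangle has base |Q_m − Q*| and height MEB(Q_m) (the vertical gap between SMB and MC is zero at Q* and MEB at Q_m).
DWL = ½ × 6.1326 × 19.9925 = 61.3030.

DWL = $61.30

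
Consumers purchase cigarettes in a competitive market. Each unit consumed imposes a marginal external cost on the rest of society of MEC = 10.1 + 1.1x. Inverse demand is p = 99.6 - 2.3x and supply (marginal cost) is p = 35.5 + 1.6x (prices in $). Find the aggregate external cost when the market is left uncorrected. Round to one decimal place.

$314.6

Market equilibrium (private): 35.5 + 1.6x = 99.6 - 2.3x → x_m = 16.4359.
Total external cost = ∫₀^{x_m} (10.1 + 1.1x) dx = 10.1×16.4359 + ½×1.1×16.4359² = 314.5789.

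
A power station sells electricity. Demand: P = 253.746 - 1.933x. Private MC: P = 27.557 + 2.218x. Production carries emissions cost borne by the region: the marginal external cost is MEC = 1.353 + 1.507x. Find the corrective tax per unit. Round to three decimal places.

tax = 61.238 per unit

Social marginal cost = private MC + MEC = 28.910 + 3.725x.
Set SMC = demand: 28.910 + 3.725x = 253.746 - 1.933x → x* = 39.7377.
The Pigouvian tax equals MEC at x*: 1.353 + 1.507×39.7377 = 61.2377.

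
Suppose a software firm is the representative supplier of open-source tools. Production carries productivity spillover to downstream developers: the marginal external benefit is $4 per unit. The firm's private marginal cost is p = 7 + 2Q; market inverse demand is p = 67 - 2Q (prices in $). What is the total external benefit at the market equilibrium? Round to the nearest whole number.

Market equilibrium (private): 7 + 2Q = 67 - 2Q → Q_m = 15.0000.
Total external benefit = MEB × Q_m = 4 × 15.0000 = 60.0000.

$60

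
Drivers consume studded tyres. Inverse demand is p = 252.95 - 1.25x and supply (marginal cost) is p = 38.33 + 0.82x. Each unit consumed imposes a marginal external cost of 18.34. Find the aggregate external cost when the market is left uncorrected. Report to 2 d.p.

1901.51

Market equilibrium (private): 38.33 + 0.82x = 252.95 - 1.25x → x_m = 103.6812.
Total external cost = MEC × x_m = 18.34 × 103.6812 = 1901.5132.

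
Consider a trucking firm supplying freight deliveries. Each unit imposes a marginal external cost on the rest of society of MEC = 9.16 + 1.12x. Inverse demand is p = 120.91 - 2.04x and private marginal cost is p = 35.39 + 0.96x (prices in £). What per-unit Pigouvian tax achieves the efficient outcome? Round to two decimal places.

tax = £29.92 per unit

Social marginal cost = private MC + MEC = 44.55 + 2.08x.
Set SMC = demand: 44.55 + 2.08x = 120.91 - 2.04x → x* = 18.5340.
The Pigouvian tax equals MEC at x*: 9.16 + 1.12×18.5340 = 29.9181.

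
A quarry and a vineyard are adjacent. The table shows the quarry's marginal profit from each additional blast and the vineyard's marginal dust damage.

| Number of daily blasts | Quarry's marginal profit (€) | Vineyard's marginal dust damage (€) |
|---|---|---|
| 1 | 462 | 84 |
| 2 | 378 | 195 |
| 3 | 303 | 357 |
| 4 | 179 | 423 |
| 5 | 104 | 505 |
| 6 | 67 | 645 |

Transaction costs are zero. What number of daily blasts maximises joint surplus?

Bargaining reaches the level where marginal profit last exceeds marginal dust damage.
That holds through level 2 (378 ≥ 195) but not at 3 (303 < 357).

2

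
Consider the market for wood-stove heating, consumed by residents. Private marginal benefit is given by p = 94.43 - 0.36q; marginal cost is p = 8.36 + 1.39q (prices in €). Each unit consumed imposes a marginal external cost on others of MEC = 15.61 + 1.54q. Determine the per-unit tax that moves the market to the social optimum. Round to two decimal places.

Social marginal benefit = demand − MEC = 78.82 - 1.90q.
Set SMB = MC: 78.82 - 1.90q = 8.36 + 1.39q → q* = 21.4164.
The Pigouvian tax equals MEC at q*: 15.61 + 1.54×21.4164 = 48.5913.

tax = €48.59 per unit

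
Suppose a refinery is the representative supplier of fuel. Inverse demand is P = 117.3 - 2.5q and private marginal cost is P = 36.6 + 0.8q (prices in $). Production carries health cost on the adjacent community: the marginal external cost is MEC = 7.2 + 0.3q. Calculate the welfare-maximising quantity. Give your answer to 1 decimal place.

q* = 20.4

Social marginal cost = private MC + MEC = 43.8 + 1.1q.
Set SMC = demand: 43.8 + 1.1q = 117.3 - 2.5q → q* = 20.4167.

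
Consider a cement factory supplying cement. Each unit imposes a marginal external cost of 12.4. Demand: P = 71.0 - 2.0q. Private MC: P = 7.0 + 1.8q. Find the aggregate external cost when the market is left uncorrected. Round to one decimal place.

208.8

Market equilibrium (private): 7.0 + 1.8q = 71.0 - 2.0q → q_m = 16.8421.
Total external cost = MEC × q_m = 12.4 × 16.8421 = 208.8420.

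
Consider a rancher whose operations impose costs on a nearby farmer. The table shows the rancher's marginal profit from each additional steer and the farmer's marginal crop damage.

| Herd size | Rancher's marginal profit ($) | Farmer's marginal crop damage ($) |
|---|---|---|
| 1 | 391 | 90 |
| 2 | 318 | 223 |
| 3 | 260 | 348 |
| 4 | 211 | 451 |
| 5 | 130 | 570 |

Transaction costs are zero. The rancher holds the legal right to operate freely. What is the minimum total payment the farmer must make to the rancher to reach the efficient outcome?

$601

Left alone the rancher would choose level 5 (marginal profit stays positive).
Efficient level: k* = 2 (marginal profit ≥ marginal crop damage through 2).
The farmer must at least cover the rancher's forgone profit from cutting 5→2: 260 + 211 + 130 = 601.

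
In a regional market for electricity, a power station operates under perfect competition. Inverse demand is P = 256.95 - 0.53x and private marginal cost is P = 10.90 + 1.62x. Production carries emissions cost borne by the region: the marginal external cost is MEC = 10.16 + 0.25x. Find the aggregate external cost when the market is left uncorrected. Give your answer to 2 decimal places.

Market equilibrium (private): 10.90 + 1.62x = 256.95 - 0.53x → x_m = 114.4419.
Total external cost = ∫₀^{x_m} (10.16 + 0.25x) dx = 10.16×114.4419 + ½×0.25×114.4419² = 2799.8483.

2799.85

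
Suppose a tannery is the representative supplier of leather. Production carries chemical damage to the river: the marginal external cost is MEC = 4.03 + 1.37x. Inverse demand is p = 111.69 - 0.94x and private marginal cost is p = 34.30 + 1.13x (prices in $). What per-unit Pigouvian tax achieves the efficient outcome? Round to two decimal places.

tax = $33.25 per unit

Social marginal cost = private MC + MEC = 38.33 + 2.50x.
Set SMC = demand: 38.33 + 2.50x = 111.69 - 0.94x → x* = 21.3256.
The Pigouvian tax equals MEC at x*: 4.03 + 1.37×21.3256 = 33.2461.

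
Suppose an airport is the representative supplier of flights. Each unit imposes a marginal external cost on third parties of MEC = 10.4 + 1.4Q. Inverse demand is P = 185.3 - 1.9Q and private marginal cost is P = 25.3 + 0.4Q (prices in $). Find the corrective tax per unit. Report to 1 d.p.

tax = $67.0 per unit

Social marginal cost = private MC + MEC = 35.7 + 1.8Q.
Set SMC = demand: 35.7 + 1.8Q = 185.3 - 1.9Q → Q* = 40.4324.
The Pigouvian tax equals MEC at Q*: 10.4 + 1.4×40.4324 = 67.0054.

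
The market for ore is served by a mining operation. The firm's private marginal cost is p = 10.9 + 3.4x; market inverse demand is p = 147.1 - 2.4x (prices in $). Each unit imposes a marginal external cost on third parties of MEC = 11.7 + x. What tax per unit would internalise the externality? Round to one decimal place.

tax = $30.0 per unit

Social marginal cost = private MC + MEC = 22.6 + 4.4x.
Set SMC = demand: 22.6 + 4.4x = 147.1 - 2.4x → x* = 18.3088.
The Pigouvian tax equals MEC at x*: 11.7 + 1.0×18.3088 = 30.0088.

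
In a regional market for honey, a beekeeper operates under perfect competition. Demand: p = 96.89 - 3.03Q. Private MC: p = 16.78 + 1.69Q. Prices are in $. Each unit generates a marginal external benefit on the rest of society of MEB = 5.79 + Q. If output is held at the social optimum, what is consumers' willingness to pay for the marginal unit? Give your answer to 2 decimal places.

Social marginal cost = private MC − MEB = 10.99 + 0.69Q.
Set SMC = demand: 10.99 + 0.69Q = 96.89 - 3.03Q → Q* = 23.0914.
Consumer price on the demand curve at Q*: 96.89 − 3.03×23.0914 = 26.9231.

P = $26.92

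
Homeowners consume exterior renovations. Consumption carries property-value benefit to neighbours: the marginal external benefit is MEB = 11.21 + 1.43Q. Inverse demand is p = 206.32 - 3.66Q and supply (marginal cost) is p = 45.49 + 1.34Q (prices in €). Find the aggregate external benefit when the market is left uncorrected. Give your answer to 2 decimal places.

Market equilibrium (private): 45.49 + 1.34Q = 206.32 - 3.66Q → Q_m = 32.1660.
Total external benefit = ∫₀^{Q_m} (11.21 + 1.43Q) dQ = 11.21×32.1660 + ½×1.43×32.1660² = 1100.3567.

€1100.36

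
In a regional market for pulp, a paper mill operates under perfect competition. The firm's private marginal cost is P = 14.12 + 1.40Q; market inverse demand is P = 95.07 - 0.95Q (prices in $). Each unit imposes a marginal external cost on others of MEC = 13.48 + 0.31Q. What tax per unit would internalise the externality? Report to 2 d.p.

Social marginal cost = private MC + MEC = 27.60 + 1.71Q.
Set SMC = demand: 27.60 + 1.71Q = 95.07 - 0.95Q → Q* = 25.3647.
The Pigouvian tax equals MEC at Q*: 13.48 + 0.31×25.3647 = 21.3431.

tax = $21.34 per unit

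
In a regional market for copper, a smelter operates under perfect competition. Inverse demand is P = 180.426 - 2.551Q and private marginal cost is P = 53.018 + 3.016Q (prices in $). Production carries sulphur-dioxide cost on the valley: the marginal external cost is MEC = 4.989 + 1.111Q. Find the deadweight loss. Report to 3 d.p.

DWL = $69.266

Market equilibrium (private): 53.018 + 3.016Q = 180.426 - 2.551Q → Q_m = 22.8863.
Social marginal cost = private MC + MEC = 58.007 + 4.127Q.
Set SMC = demand: 58.007 + 4.127Q = 180.426 - 2.551Q → Q* = 18.3317.
Between Q* and Q_m the wedge SMC − demand runs linearly from 0 to MEC(Q_m), so the loss is a triangle.
DWL = ½ × 4.5546 × 30.4157 = 69.2657.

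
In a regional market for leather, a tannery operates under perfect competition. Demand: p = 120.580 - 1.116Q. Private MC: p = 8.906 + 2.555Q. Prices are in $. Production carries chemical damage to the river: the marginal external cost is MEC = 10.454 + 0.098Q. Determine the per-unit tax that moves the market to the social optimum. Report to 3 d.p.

tax = $13.086 per unit

Social marginal cost = private MC + MEC = 19.360 + 2.653Q.
Set SMC = demand: 19.360 + 2.653Q = 120.580 - 1.116Q → Q* = 26.8559.
The Pigouvian tax equals MEC at Q*: 10.454 + 0.098×26.8559 = 13.0859.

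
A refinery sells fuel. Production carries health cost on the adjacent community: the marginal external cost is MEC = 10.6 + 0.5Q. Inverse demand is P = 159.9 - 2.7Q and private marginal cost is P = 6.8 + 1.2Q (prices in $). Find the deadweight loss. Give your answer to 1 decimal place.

Market equilibrium (private): 6.8 + 1.2Q = 159.9 - 2.7Q → Q_m = 39.2564.
Social marginal cost = private MC + MEC = 17.4 + 1.7Q.
Set SMC = demand: 17.4 + 1.7Q = 159.9 - 2.7Q → Q* = 32.3864.
The loss is the area between SMC and demand from Q* to Q_m; with linear curves that's a triangle of height MEC(Q_m).
DWL = ½ × 6.8700 × 30.2282 = 103.8339.

DWL = $103.8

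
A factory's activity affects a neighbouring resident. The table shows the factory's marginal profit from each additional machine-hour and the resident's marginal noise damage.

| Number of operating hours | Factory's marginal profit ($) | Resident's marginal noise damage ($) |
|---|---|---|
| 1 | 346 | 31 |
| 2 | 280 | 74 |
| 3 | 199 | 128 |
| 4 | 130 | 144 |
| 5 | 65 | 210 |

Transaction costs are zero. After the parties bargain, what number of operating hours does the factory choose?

3

Bargaining reaches the level where marginal profit last exceeds marginal noise damage.
That holds through level 3 (199 ≥ 128) but not at 4 (130 < 144).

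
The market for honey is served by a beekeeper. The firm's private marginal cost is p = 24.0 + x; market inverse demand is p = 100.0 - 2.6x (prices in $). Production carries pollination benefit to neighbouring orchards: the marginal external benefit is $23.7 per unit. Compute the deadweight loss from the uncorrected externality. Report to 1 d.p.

Market equilibrium (private): 24.0 + x = 100.0 - 2.6x → x_m = 21.1111.
Social marginal cost = private MC − MEB = 0.3 + x.
Set SMC = demand: 0.3 + x = 100.0 - 2.6x → x* = 27.6944.
The loss is the area between SMC and demand from x* to x_m; with linear curves that's a triangle of height MEB(x_m).
DWL = ½ × 6.5833 × 23.7000 = 78.0121.

DWL = $78.0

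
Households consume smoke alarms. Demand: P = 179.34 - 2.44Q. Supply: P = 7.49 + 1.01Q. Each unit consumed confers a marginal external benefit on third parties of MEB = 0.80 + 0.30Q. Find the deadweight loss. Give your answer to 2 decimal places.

Market equilibrium (private): 7.49 + 1.01Q = 179.34 - 2.44Q → Q_m = 49.8116.
Social marginal benefit = demand + MEB = 180.14 - 2.14Q.
Set SMB = MC: 180.14 - 2.14Q = 7.49 + 1.01Q → Q* = 54.8095.
The welfare-loss triangle has base |Q_m − Q*| and height MEB(Q_m) (the vertical gap between SMB and MC is zero at Q* and MEB at Q_m).
DWL = ½ × 4.9979 × 15.7435 = 39.3422.

DWL = 39.34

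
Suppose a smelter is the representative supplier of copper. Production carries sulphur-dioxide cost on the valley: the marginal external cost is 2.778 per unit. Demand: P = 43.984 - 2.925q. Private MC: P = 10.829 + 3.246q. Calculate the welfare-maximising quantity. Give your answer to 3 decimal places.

Social marginal cost = private MC + MEC = 13.607 + 3.246q.
Set SMC = demand: 13.607 + 3.246q = 43.984 - 2.925q → q* = 4.9225.

q* = 4.923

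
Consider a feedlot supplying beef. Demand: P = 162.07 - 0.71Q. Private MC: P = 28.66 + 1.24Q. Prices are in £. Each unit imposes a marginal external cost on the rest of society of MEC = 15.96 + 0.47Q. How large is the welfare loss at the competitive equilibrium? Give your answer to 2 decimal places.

Market equilibrium (private): 28.66 + 1.24Q = 162.07 - 0.71Q → Q_m = 68.4154.
Social marginal cost = private MC + MEC = 44.62 + 1.71Q.
Set SMC = demand: 44.62 + 1.71Q = 162.07 - 0.71Q → Q* = 48.5331.
Between Q* and Q_m the wedge SMC − demand runs linearly from 0 to MEC(Q_m), so the loss is a triangle.
DWL = ½ × 19.8823 × 48.1152 = 478.3204.

DWL = £478.32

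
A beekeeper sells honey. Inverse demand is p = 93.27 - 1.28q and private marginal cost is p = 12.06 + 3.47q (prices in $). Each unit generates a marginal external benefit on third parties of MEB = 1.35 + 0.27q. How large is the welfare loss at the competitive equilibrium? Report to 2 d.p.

DWL = $3.97

Market equilibrium (private): 12.06 + 3.47q = 93.27 - 1.28q → q_m = 17.0968.
Social marginal cost = private MC − MEB = 10.71 + 3.20q.
Set SMC = demand: 10.71 + 3.20q = 93.27 - 1.28q → q* = 18.4286.
The welfare-loss triangle has base |q_m − q*| and height MEB(q_m) (the vertical gap between SMC and demand is zero at q* and MEB at q_m).
DWL = ½ × 1.3318 × 5.9661 = 3.9728.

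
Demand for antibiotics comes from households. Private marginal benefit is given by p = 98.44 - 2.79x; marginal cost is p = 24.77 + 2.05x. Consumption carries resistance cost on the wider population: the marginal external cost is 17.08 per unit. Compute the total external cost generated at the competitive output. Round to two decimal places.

259.98

Market equilibrium (private): 24.77 + 2.05x = 98.44 - 2.79x → x_m = 15.2211.
Total external cost = MEC × x_m = 17.08 × 15.2211 = 259.9764.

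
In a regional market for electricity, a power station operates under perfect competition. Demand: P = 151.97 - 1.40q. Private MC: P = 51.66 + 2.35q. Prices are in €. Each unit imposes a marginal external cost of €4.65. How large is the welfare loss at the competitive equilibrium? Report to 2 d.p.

Market equilibrium (private): 51.66 + 2.35q = 151.97 - 1.40q → q_m = 26.7493.
Social marginal cost = private MC + MEC = 56.31 + 2.35q.
Set SMC = demand: 56.31 + 2.35q = 151.97 - 1.40q → q* = 25.5093.
Height of the DWL triangle at q_m is SMC(q_m) − demand(q_m) = MEC(q_m) = 4.6500.
DWL = ½ × 1.2400 × 4.6500 = 2.8830.

DWL = €2.88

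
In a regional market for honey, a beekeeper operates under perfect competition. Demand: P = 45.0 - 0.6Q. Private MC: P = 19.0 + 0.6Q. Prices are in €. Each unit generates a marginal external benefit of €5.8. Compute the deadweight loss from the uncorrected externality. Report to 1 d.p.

Market equilibrium (private): 19.0 + 0.6Q = 45.0 - 0.6Q → Q_m = 21.6667.
Social marginal cost = private MC − MEB = 13.2 + 0.6Q.
Set SMC = demand: 13.2 + 0.6Q = 45.0 - 0.6Q → Q* = 26.5000.
Height of the DWL triangle at Q_m is demand(Q_m) − SMC(Q_m) = MEB(Q_m) = 5.8000.
DWL = ½ × 4.8333 × 5.8000 = 14.0166.

DWL = €14.0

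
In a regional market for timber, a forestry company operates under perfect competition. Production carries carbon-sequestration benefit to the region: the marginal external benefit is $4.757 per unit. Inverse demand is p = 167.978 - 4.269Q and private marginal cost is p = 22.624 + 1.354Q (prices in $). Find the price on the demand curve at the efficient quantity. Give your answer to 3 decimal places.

P = $54.013

Social marginal cost = private MC − MEB = 17.867 + 1.354Q.
Set SMC = demand: 17.867 + 1.354Q = 167.978 - 4.269Q → Q* = 26.6959.
Consumer price on the demand curve at Q*: 167.978 − 4.269×26.6959 = 54.0132.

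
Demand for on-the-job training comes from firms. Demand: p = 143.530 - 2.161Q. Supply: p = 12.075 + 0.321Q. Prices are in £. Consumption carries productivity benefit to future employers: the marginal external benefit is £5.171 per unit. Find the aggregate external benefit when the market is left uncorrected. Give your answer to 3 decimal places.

Market equilibrium (private): 12.075 + 0.321Q = 143.530 - 2.161Q → Q_m = 52.9633.
Total external benefit = MEB × Q_m = 5.171 × 52.9633 = 273.8732.

£273.873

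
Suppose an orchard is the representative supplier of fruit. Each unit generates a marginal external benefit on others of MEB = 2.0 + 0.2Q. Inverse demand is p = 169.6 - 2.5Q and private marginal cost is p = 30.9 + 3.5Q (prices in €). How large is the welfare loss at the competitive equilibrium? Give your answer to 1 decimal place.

DWL = €3.8

Market equilibrium (private): 30.9 + 3.5Q = 169.6 - 2.5Q → Q_m = 23.1167.
Social marginal cost = private MC − MEB = 28.9 + 3.3Q.
Set SMC = demand: 28.9 + 3.3Q = 169.6 - 2.5Q → Q* = 24.2586.
Height of the DWL triangle at Q_m is demand(Q_m) − SMC(Q_m) = MEB(Q_m) = 6.6233.
DWL = ½ × 1.1419 × 6.6233 = 3.7816.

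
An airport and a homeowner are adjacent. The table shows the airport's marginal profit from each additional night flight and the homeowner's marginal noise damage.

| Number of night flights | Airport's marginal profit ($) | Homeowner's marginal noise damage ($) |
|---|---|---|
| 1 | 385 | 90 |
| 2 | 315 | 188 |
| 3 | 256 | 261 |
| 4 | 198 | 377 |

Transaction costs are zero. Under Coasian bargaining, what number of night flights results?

Bargaining reaches the level where marginal profit last exceeds marginal noise damage.
That holds through level 2 (315 ≥ 188) but not at 3 (256 < 261).

2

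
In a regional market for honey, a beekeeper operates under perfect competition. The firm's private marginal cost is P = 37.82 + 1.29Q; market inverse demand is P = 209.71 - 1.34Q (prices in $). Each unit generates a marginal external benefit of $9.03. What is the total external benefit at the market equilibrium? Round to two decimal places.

$590.18

Market equilibrium (private): 37.82 + 1.29Q = 209.71 - 1.34Q → Q_m = 65.3574.
Total external benefit = MEB × Q_m = 9.03 × 65.3574 = 590.1773.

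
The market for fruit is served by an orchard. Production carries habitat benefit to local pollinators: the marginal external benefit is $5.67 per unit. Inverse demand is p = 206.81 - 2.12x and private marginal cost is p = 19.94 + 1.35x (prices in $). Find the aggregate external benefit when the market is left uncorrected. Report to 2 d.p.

Market equilibrium (private): 19.94 + 1.35x = 206.81 - 2.12x → x_m = 53.8530.
Total external benefit = MEB × x_m = 5.67 × 53.8530 = 305.3465.

$305.35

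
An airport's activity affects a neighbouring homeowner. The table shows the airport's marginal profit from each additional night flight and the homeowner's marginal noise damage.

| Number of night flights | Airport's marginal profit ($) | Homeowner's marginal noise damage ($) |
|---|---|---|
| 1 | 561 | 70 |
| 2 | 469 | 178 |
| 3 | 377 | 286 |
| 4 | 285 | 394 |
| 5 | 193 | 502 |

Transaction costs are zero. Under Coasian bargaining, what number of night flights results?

Bargaining reaches the level where marginal profit last exceeds marginal noise damage.
That holds through level 3 (377 ≥ 286) but not at 4 (285 < 394).

3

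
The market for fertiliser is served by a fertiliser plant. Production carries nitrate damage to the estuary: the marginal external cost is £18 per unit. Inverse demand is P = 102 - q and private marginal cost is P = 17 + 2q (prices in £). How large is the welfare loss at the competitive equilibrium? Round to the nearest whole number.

DWL = £54

Market equilibrium (private): 17 + 2q = 102 - q → q_m = 28.3333.
Social marginal cost = private MC + MEC = 35 + 2q.
Set SMC = demand: 35 + 2q = 102 - q → q* = 22.3333.
The loss is the area between SMC and demand from q* to q_m; with linear curves that's a triangle of height MEC(q_m).
DWL = ½ × 6.0000 × 18.0000 = 54.0000.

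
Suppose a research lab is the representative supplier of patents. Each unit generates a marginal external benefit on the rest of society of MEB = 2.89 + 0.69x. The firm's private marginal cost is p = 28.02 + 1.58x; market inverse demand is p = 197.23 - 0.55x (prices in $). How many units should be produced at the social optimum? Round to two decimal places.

x* = 119.51

Social marginal cost = private MC − MEB = 25.13 + 0.89x.
Set SMC = demand: 25.13 + 0.89x = 197.23 - 0.55x → x* = 119.5139.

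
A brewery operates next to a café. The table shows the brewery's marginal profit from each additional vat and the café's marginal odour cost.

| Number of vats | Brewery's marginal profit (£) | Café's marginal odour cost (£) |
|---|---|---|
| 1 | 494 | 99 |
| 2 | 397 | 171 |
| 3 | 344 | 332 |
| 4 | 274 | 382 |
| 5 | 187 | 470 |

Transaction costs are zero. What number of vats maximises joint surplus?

3

Bargaining reaches the level where marginal profit last exceeds marginal odour cost.
That holds through level 3 (344 ≥ 332) but not at 4 (274 < 382).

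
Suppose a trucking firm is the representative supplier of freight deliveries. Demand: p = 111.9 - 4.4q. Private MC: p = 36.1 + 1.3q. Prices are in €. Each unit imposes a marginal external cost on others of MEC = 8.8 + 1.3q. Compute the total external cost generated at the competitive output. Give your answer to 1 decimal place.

€232.0

Market equilibrium (private): 36.1 + 1.3q = 111.9 - 4.4q → q_m = 13.2982.
Total external cost = ∫₀^{q_m} (8.8 + 1.3q) dq = 8.8×13.2982 + ½×1.3×13.2982² = 231.9715.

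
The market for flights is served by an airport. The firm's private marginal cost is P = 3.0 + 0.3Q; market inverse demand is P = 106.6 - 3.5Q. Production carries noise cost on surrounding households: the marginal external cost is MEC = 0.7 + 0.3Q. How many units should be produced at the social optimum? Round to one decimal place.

Social marginal cost = private MC + MEC = 3.7 + 0.6Q.
Set SMC = demand: 3.7 + 0.6Q = 106.6 - 3.5Q → Q* = 25.0976.

Q* = 25.1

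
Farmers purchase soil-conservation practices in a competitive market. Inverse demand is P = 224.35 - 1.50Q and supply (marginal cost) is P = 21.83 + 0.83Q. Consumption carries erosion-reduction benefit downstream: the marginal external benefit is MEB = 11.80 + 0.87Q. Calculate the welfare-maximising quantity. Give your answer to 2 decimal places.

Social marginal benefit = demand + MEB = 236.15 - 0.63Q.
Set SMB = MC: 236.15 - 0.63Q = 21.83 + 0.83Q → Q* = 146.7945.

Q* = 146.79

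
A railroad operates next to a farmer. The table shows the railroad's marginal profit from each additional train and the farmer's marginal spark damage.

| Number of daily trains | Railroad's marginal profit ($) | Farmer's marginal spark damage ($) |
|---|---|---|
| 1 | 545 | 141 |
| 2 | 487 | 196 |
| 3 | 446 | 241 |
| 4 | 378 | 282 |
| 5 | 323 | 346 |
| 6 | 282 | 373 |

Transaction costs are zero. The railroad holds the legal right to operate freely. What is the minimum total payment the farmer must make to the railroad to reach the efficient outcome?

Left alone the railroad would choose level 6 (marginal profit stays positive).
Efficient level: k* = 4 (marginal profit ≥ marginal spark damage through 4).
The farmer must at least cover the railroad's forgone profit from cutting 6→4: 323 + 282 = 605.

$605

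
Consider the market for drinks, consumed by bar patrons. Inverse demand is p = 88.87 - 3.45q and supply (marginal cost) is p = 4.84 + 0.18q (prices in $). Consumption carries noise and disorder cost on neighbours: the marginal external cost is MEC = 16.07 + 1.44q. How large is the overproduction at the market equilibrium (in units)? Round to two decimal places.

9.74 units

Market equilibrium (private): 4.84 + 0.18q = 88.87 - 3.45q → q_m = 23.1488.
Social marginal benefit = demand − MEC = 72.80 - 4.89q.
Set SMB = MC: 72.80 - 4.89q = 4.84 + 0.18q → q* = 13.4043.
Gap = |23.1488 − 13.4043| = 9.7445.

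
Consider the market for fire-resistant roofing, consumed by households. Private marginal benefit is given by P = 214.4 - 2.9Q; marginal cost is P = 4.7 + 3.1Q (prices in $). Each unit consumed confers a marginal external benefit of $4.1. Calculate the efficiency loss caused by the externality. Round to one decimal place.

Market equilibrium (private): 4.7 + 3.1Q = 214.4 - 2.9Q → Q_m = 34.9500.
Social marginal benefit = demand + MEB = 218.5 - 2.9Q.
Set SMB = MC: 218.5 - 2.9Q = 4.7 + 3.1Q → Q* = 35.6333.
The welfare-loss triangle has base |Q_m − Q*| and height MEB(Q_m) (the vertical gap between SMB and MC is zero at Q* and MEB at Q_m).
DWL = ½ × 0.6833 × 4.1000 = 1.4008.

DWL = $1.4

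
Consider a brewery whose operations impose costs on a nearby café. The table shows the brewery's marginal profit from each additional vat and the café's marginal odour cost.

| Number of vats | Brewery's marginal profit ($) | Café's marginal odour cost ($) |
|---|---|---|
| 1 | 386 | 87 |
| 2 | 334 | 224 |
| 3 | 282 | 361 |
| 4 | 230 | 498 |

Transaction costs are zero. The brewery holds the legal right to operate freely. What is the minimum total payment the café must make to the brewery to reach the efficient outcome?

Left alone the brewery would choose level 4 (marginal profit stays positive).
Efficient level: k* = 2 (marginal profit ≥ marginal odour cost through 2).
The café must at least cover the brewery's forgone profit from cutting 4→2: 282 + 230 = 512.

$512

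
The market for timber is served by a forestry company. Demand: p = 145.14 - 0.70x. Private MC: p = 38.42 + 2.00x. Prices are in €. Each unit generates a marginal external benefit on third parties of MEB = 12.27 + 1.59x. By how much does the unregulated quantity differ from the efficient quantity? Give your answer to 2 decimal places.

67.67 units

Market equilibrium (private): 38.42 + 2.00x = 145.14 - 0.70x → x_m = 39.5259.
Social marginal cost = private MC − MEB = 26.15 + 0.41x.
Set SMC = demand: 26.15 + 0.41x = 145.14 - 0.70x → x* = 107.1982.
Gap = |39.5259 − 107.1982| = 67.6723.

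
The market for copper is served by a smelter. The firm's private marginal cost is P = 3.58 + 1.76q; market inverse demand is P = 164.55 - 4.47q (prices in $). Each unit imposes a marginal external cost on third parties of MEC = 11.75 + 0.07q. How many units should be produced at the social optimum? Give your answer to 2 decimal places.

q* = 23.69

Social marginal cost = private MC + MEC = 15.33 + 1.83q.
Set SMC = demand: 15.33 + 1.83q = 164.55 - 4.47q → q* = 23.6857.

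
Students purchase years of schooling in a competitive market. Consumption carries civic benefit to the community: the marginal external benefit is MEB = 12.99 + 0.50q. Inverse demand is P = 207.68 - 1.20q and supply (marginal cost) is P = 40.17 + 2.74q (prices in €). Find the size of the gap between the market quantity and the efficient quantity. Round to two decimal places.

Market equilibrium (private): 40.17 + 2.74q = 207.68 - 1.20q → q_m = 42.5152.
Social marginal benefit = demand + MEB = 220.67 - 0.70q.
Set SMB = MC: 220.67 - 0.70q = 40.17 + 2.74q → q* = 52.4709.
Gap = |42.5152 − 52.4709| = 9.9557.

9.96 units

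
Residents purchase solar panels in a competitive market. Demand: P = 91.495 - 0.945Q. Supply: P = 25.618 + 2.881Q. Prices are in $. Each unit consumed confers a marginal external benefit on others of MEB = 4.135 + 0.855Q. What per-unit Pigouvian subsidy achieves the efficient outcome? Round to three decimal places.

subsidy = $24.283 per unit

Social marginal benefit = demand + MEB = 95.630 - 0.090Q.
Set SMB = MC: 95.630 - 0.090Q = 25.618 + 2.881Q → Q* = 23.5651.
The Pigouvian subsidy equals MEB at Q*: 4.135 + 0.855×23.5651 = 24.2832.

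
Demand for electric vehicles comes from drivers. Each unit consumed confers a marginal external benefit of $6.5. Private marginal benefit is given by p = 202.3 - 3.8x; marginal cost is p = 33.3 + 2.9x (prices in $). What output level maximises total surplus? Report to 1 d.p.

x* = 26.2

Social marginal benefit = demand + MEB = 208.8 - 3.8x.
Set SMB = MC: 208.8 - 3.8x = 33.3 + 2.9x → x* = 26.1940.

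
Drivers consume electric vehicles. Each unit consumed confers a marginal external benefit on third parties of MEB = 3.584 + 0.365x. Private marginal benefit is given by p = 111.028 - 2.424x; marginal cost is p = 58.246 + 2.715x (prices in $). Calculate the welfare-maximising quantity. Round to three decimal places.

Social marginal benefit = demand + MEB = 114.612 - 2.059x.
Set SMB = MC: 114.612 - 2.059x = 58.246 + 2.715x → x* = 11.8069.

x* = 11.807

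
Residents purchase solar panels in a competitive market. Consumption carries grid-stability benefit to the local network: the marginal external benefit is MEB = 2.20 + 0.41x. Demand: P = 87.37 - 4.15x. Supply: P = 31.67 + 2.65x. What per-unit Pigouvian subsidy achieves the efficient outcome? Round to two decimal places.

subsidy = 5.92 per unit

Social marginal benefit = demand + MEB = 89.57 - 3.74x.
Set SMB = MC: 89.57 - 3.74x = 31.67 + 2.65x → x* = 9.0610.
The Pigouvian subsidy equals MEB at x*: 2.20 + 0.41×9.0610 = 5.9150.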